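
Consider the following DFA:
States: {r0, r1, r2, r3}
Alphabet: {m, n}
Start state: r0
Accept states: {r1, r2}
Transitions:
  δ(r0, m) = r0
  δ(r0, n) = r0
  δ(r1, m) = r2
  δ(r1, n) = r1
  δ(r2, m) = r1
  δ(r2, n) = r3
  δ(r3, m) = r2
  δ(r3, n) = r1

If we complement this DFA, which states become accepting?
Complement accept states = All states \ Original accept states
= {r0, r1, r2, r3} \ {r1, r2}
{r0, r3}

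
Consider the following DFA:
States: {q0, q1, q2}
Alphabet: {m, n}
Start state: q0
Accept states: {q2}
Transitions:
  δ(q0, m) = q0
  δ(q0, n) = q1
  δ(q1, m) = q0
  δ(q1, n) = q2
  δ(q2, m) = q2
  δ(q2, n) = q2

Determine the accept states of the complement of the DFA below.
Complement accept states = All states \ Original accept states
= {q0, q1, q2} \ {q2}
{q0, q1}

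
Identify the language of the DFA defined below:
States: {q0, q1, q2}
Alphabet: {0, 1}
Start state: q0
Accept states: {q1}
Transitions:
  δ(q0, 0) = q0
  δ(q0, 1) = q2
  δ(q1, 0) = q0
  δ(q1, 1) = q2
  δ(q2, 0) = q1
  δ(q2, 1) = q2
Testing a few strings:
  '1' → reject
  '00' → reject
  '11' → reject
  '001' → reject
State roles: q0=no suffix match; q1=suffix is 10; q2=one trailing 1
All binary strings ending with 10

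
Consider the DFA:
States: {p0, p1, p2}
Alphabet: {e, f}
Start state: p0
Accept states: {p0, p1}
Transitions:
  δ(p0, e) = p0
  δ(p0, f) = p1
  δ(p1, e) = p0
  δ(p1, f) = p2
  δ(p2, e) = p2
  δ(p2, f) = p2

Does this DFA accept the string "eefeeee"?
Processing string "eefeeee":
  p0 --e--> p0
  p0 --e--> p0
  p0 --f--> p1
  p1 --e--> p0
  p0 --e--> p0
  p0 --e--> p0
  p0 --e--> p0
Final state: p0
Accept states: {p0, p1}
Yes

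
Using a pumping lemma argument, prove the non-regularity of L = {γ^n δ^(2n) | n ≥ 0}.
Assume L is regular with pumping length p. Idea: pumping the γ-block breaks the 1:2 ratio.
Choose s = γ^p δ^(2p) (length 3p ≥ p). By the pumping lemma, s = xyz with |xy| ≤ p, |y| > 0, so y = γ^k with k ≥ 1. Then xy²z = γ^(p+k) δ^(2p). For this to be in L we would need 2p = 2(p+k), i.e. 2k = 0, contradicting k ≥ 1. So xy²z ∉ L.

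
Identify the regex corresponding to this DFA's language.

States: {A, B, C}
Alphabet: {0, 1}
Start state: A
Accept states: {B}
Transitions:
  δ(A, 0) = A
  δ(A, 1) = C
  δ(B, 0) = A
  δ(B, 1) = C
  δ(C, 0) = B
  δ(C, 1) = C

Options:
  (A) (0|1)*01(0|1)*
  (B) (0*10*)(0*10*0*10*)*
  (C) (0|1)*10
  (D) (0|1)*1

Check each option against the DFA on short strings; one disagreement eliminates an option:
  (A) (0|1)*01(0|1)*: on '01' the DFA goes A → A → C and rejects (C ∉ Accept), but the regex matches it → eliminate
  (B) (0*10*)(0*10*0*10*)*: on '1' the DFA goes A → C and rejects (C ∉ Accept), but the regex matches it → eliminate
  (C) (0|1)*10: agrees with the DFA on every string of length ≤ 6
  (D) (0|1)*1: on '1' the DFA goes A → C and rejects (C ∉ Accept), but the regex matches it → eliminate
Only (C) is consistent with the DFA.
(C) (0|1)*10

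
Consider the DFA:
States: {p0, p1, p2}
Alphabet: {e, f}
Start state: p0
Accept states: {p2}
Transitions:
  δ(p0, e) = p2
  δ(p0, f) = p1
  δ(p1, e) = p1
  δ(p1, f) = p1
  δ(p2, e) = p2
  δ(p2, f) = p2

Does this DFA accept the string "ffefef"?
Processing string "ffefef":
  p0 --f--> p1
  p1 --f--> p1
  p1 --e--> p1
  p1 --f--> p1
  p1 --e--> p1
  p1 --f--> p1
Final state: p1
Accept states: {p2}
No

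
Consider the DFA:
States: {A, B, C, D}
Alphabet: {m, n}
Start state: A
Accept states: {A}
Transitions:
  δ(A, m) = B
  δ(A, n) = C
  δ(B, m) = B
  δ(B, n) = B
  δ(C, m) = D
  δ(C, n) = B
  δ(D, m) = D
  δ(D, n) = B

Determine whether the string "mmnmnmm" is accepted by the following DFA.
Processing string "mmnmnmm":
  A --m--> B
  B --m--> B
  B --n--> B
  B --m--> B
  B --n--> B
  B --m--> B
  B --m--> B
Final state: B
Accept states: {A}
No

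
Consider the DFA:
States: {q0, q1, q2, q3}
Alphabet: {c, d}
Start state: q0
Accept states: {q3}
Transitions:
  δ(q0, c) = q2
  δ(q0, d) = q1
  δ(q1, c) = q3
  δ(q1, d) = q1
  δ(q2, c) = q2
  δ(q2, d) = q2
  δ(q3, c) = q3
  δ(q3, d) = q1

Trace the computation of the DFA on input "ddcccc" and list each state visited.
read 'd': q0 → q1
  read 'd': q1 → q1
  read 'c': q1 → q3
  read 'c': q3 → q3
  read 'c': q3 → q3
  read 'c': q3 → q3
q0 -> q1 -> q1 -> q3 -> q3 -> q3 -> q3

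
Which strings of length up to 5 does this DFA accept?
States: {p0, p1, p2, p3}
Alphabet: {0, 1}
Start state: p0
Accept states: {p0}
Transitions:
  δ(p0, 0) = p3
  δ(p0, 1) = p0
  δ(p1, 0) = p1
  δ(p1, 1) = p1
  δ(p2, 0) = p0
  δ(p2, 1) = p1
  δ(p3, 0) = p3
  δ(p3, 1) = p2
ε, 1, 11, 010, 111, 0010, 0101, 1010, 1111, 00010, 00101, 01011, 10010, 10101, 11010, 11111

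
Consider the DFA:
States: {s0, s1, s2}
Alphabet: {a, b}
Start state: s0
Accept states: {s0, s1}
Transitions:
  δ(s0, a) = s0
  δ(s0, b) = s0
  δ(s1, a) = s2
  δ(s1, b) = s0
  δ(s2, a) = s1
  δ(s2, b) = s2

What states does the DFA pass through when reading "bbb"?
read 'b': s0 → s0
  read 'b': s0 → s0
  read 'b': s0 → s0
s0 -> s0 -> s0 -> s0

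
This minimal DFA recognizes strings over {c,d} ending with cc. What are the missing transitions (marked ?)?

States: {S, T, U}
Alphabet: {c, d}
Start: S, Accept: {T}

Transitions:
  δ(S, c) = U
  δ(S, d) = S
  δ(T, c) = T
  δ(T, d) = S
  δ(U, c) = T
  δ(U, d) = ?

From the language and accept set, identify what each state tracks — S: last symbol not c; T: two trailing c's; U: one trailing c.
Each missing δ(q, a) is the state matching the new tracked value after reading a.
δ(U, d) = S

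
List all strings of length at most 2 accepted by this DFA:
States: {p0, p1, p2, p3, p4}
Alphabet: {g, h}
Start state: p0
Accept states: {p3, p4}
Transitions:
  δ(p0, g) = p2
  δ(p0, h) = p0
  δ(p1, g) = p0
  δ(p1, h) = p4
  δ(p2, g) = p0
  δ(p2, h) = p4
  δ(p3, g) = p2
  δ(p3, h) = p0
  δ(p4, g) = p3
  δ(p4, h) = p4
gh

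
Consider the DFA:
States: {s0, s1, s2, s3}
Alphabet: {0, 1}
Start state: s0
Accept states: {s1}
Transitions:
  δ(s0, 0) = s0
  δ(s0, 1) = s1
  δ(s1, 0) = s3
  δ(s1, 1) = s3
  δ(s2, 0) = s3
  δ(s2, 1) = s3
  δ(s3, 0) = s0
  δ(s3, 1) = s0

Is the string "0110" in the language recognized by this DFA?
Processing string "0110":
  s0 --0--> s0
  s0 --1--> s1
  s1 --1--> s3
  s3 --0--> s0
Final state: s0
Accept states: {s1}
No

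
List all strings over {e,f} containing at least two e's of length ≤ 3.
ee, eee, eef, efe, fee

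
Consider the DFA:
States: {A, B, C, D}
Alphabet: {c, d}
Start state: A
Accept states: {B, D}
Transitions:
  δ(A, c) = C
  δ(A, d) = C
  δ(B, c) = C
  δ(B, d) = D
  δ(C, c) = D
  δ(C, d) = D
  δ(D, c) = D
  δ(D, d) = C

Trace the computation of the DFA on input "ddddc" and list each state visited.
read 'd': A → C
  read 'd': C → D
  read 'd': D → C
  read 'd': C → D
  read 'c': D → D
A -> C -> D -> C -> D -> D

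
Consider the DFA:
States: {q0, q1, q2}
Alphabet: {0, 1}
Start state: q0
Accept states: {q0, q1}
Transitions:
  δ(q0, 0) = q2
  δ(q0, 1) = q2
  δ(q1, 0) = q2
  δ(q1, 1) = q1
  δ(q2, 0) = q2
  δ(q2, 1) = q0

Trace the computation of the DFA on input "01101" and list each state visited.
read '0': q0 → q2
  read '1': q2 → q0
  read '1': q0 → q2
  read '0': q2 → q2
  read '1': q2 → q0
q0 -> q2 -> q0 -> q2 -> q2 -> q0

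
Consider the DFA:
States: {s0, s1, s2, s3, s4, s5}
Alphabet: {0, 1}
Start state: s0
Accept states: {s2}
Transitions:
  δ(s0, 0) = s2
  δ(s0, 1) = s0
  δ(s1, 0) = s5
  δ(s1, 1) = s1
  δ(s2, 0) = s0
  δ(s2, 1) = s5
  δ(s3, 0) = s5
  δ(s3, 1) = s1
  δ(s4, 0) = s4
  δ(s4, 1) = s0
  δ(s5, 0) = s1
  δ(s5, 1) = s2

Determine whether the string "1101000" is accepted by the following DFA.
Processing string "1101000":
  s0 --1--> s0
  s0 --1--> s0
  s0 --0--> s2
  s2 --1--> s5
  s5 --0--> s1
  s1 --0--> s5
  s5 --0--> s1
Final state: s1
Accept states: {s2}
No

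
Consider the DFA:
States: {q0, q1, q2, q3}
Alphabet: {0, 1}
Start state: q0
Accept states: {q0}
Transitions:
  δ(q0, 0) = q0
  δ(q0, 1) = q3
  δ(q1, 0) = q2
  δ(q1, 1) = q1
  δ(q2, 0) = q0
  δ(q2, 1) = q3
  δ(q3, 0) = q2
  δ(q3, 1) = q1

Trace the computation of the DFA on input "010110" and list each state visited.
read '0': q0 → q0
  read '1': q0 → q3
  read '0': q3 → q2
  read '1': q2 → q3
  read '1': q3 → q1
  read '0': q1 → q2
q0 -> q0 -> q3 -> q2 -> q3 -> q1 -> q2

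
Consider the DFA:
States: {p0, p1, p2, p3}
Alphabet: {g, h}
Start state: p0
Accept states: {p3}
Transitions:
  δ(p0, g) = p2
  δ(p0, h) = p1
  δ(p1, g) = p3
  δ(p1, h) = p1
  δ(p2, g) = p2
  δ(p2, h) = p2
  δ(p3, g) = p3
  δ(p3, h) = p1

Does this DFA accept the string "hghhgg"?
Processing string "hghhgg":
  p0 --h--> p1
  p1 --g--> p3
  p3 --h--> p1
  p1 --h--> p1
  p1 --g--> p3
  p3 --g--> p3
Final state: p3
Accept states: {p3}
Yes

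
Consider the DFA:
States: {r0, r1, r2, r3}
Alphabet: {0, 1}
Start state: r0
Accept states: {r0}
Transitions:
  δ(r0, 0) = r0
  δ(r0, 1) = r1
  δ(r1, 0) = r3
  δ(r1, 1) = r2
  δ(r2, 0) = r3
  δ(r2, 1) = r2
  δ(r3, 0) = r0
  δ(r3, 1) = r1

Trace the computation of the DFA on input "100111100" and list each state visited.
read '1': r0 → r1
  read '0': r1 → r3
  read '0': r3 → r0
  read '1': r0 → r1
  read '1': r1 → r2
  read '1': r2 → r2
  read '1': r2 → r2
  read '0': r2 → r3
  read '0': r3 → r0
r0 -> r1 -> r3 -> r0 -> r1 -> r2 -> r2 -> r2 -> r3 -> r0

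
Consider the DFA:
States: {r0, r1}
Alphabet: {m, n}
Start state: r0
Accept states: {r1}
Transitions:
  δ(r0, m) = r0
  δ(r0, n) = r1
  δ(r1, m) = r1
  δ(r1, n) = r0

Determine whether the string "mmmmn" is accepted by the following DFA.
Processing string "mmmmn":
  r0 --m--> r0
  r0 --m--> r0
  r0 --m--> r0
  r0 --m--> r0
  r0 --n--> r1
Final state: r1
Accept states: {r1}
Yes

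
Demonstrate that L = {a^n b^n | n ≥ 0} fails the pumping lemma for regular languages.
Assume L is regular with pumping length p. Idea: pumping the a-block changes the count balance.
Choose s = a^p b^p (length 2p ≥ p). By the pumping lemma, s = xyz with |xy| ≤ p, |y| > 0. So y = a^k for some k > 0 (since xy is entirely within the a's). Pumping gives xy²z = a^(p+k) b^p, which is not in L since p+k ≠ p.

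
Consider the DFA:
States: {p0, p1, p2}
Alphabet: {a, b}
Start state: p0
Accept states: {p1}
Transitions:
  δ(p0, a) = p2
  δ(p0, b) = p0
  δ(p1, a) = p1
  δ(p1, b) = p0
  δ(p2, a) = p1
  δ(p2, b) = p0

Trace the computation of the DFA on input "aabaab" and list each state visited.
read 'a': p0 → p2
  read 'a': p2 → p1
  read 'b': p1 → p0
  read 'a': p0 → p2
  read 'a': p2 → p1
  read 'b': p1 → p0
p0 -> p2 -> p1 -> p0 -> p2 -> p1 -> p0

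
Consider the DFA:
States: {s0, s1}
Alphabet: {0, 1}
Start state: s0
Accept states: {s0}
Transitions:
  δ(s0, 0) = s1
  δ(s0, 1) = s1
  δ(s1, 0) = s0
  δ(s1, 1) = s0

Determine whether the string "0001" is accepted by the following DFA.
Processing string "0001":
  s0 --0--> s1
  s1 --0--> s0
  s0 --0--> s1
  s1 --1--> s0
Final state: s0
Accept states: {s0}
Yes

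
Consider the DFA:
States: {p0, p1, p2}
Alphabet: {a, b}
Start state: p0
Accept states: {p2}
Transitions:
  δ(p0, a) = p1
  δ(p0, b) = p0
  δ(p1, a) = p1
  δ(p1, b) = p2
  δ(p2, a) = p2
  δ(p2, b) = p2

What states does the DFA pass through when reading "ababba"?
read 'a': p0 → p1
  read 'b': p1 → p2
  read 'a': p2 → p2
  read 'b': p2 → p2
  read 'b': p2 → p2
  read 'a': p2 → p2
p0 -> p1 -> p2 -> p2 -> p2 -> p2 -> p2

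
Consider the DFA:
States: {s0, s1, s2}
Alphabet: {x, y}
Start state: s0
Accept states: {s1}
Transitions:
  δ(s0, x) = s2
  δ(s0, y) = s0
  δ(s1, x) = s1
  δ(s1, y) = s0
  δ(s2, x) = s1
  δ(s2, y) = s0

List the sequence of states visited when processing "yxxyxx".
read 'y': s0 → s0
  read 'x': s0 → s2
  read 'x': s2 → s1
  read 'y': s1 → s0
  read 'x': s0 → s2
  read 'x': s2 → s1
s0 -> s0 -> s2 -> s1 -> s0 -> s2 -> s1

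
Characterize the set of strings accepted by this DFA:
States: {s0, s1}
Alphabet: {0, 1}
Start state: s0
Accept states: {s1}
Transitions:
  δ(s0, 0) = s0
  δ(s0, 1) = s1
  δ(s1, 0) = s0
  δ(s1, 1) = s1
Testing a few strings:
  '0' → reject
  '011' → accept
  '01' → accept
  '110' → reject
State roles: s0=last symbol not 1; s1=last symbol is 1
All binary strings ending with 1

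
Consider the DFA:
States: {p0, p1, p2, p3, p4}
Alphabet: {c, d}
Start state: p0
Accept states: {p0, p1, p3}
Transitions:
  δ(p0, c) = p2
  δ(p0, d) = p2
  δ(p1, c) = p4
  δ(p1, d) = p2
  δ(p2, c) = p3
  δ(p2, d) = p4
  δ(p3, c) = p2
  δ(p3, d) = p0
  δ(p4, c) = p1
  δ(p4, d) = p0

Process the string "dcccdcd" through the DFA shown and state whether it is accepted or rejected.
Processing string "dcccdcd":
  p0 --d--> p2
  p2 --c--> p3
  p3 --c--> p2
  p2 --c--> p3
  p3 --d--> p0
  p0 --c--> p2
  p2 --d--> p4
Final state: p4
Accept states: {p0, p1, p3}
No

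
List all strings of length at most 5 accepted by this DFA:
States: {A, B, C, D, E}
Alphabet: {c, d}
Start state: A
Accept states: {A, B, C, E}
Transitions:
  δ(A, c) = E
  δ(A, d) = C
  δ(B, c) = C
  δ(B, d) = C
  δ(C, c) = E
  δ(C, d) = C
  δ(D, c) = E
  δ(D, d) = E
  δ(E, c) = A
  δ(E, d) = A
ε, c, d, cc, cd, dc, dd, ccc, ccd, cdc, cdd, dcc, dcd, ddc, ddd, cccc, cccd, ccdc, ccdd, cdcc, cdcd, cddc, cddd, dccc, dccd, dcdc, dcdd, ddcc, ddcd, dddc, dddd, ccccc, ccccd, cccdc, cccdd, ccdcc, ccdcd, ccddc, ccddd, cdccc, cdccd, cdcdc, cdcdd, cddcc, cddcd, cdddc, cdddd, dcccc, dcccd, dccdc, dccdd, dcdcc, dcdcd, dcddc, dcddd, ddccc, ddccd, ddcdc, ddcdd, dddcc, dddcd, ddddc, ddddd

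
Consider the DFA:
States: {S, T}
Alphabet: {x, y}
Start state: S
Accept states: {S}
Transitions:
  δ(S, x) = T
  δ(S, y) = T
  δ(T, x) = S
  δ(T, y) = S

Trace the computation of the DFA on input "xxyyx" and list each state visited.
read 'x': S → T
  read 'x': T → S
  read 'y': S → T
  read 'y': T → S
  read 'x': S → T
S -> T -> S -> T -> S -> T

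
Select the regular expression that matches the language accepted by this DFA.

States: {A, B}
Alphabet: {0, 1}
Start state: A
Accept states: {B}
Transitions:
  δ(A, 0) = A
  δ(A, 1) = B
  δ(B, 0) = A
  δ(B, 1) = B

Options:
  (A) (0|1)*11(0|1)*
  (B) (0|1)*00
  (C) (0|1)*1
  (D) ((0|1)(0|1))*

Check each option against the DFA on short strings; one disagreement eliminates an option:
  (A) (0|1)*11(0|1)*: on '1' the DFA goes A → B and accepts (B ∈ Accept), but the regex does not match it → eliminate
  (B) (0|1)*00: on '1' the DFA goes A → B and accepts (B ∈ Accept), but the regex does not match it → eliminate
  (C) (0|1)*1: agrees with the DFA on every string of length ≤ 6
  (D) ((0|1)(0|1))*: on ε the DFA stays in A and rejects (A ∉ Accept), but the regex matches it → eliminate
Only (C) is consistent with the DFA.
(C) (0|1)*1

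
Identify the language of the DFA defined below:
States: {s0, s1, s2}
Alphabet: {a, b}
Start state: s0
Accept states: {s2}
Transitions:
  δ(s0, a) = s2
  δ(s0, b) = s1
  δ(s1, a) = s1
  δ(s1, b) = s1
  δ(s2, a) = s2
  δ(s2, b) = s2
Testing a few strings:
  'abb' → accept
  'b' → reject
  'aa' → accept
  'aab' → accept
State roles: s0=no input read; s1=started with b (dead); s2=started with a
All strings over {a,b} starting with a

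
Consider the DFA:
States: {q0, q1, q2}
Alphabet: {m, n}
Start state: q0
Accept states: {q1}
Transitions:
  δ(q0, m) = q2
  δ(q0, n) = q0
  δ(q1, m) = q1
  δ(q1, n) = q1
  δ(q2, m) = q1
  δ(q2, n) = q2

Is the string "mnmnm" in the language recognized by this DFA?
Processing string "mnmnm":
  q0 --m--> q2
  q2 --n--> q2
  q2 --m--> q1
  q1 --n--> q1
  q1 --m--> q1
Final state: q1
Accept states: {q1}
Yes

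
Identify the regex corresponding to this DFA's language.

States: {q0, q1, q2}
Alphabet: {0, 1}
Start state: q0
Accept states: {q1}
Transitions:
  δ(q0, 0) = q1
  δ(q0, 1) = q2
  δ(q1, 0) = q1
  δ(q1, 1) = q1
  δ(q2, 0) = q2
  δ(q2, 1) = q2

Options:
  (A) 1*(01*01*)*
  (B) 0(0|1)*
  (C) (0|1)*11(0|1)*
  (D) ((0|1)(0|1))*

Check each option against the DFA on short strings; one disagreement eliminates an option:
  (A) 1*(01*01*)*: on ε the DFA stays in q0 and rejects (q0 ∉ Accept), but the regex matches it → eliminate
  (B) 0(0|1)*: agrees with the DFA on every string of length ≤ 6
  (C) (0|1)*11(0|1)*: on '0' the DFA goes q0 → q1 and accepts (q1 ∈ Accept), but the regex does not match it → eliminate
  (D) ((0|1)(0|1))*: on ε the DFA stays in q0 and rejects (q0 ∉ Accept), but the regex matches it → eliminate
Only (B) is consistent with the DFA.
(B) 0(0|1)*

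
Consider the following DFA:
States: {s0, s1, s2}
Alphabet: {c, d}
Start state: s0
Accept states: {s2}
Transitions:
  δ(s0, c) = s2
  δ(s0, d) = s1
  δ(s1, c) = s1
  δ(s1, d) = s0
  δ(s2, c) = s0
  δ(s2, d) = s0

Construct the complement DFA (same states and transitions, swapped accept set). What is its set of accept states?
Complement accept states = All states \ Original accept states
= {s0, s1, s2} \ {s2}
{s0, s1}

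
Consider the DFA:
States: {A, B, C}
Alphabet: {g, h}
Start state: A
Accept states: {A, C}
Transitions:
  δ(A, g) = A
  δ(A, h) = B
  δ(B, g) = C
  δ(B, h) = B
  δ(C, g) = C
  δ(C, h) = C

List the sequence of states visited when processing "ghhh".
read 'g': A → A
  read 'h': A → B
  read 'h': B → B
  read 'h': B → B
A -> A -> B -> B -> B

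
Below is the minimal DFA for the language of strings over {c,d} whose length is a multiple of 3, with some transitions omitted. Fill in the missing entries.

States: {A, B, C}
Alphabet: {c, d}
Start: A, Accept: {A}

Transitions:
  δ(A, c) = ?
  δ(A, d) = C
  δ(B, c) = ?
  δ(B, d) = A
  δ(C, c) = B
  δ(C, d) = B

From the language and accept set, identify what each state tracks — A: length ≡ 0 (mod 3); B: length ≡ 2 (mod 3); C: length ≡ 1 (mod 3).
Each missing δ(q, a) is the state matching the new tracked value after reading a.
δ(A, c) = C; δ(B, c) = A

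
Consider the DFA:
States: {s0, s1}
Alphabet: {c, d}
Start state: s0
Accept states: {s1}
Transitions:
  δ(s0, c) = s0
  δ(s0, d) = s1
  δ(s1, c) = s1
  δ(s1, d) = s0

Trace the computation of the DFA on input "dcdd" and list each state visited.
read 'd': s0 → s1
  read 'c': s1 → s1
  read 'd': s1 → s0
  read 'd': s0 → s1
s0 -> s1 -> s1 -> s0 -> s1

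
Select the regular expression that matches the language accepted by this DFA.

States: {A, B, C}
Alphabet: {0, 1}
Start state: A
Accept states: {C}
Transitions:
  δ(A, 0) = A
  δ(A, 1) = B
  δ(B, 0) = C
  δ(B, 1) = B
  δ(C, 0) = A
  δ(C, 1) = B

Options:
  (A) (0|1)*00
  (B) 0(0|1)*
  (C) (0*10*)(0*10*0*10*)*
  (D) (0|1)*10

Check each option against the DFA on short strings; one disagreement eliminates an option:
  (A) (0|1)*00: on '00' the DFA goes A → A → A and rejects (A ∉ Accept), but the regex matches it → eliminate
  (B) 0(0|1)*: on '0' the DFA goes A → A and rejects (A ∉ Accept), but the regex matches it → eliminate
  (C) (0*10*)(0*10*0*10*)*: on '1' the DFA goes A → B and rejects (B ∉ Accept), but the regex matches it → eliminate
  (D) (0|1)*10: agrees with the DFA on every string of length ≤ 6
Only (D) is consistent with the DFA.
(D) (0|1)*10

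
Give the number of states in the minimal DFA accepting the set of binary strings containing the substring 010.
By Myhill–Nerode, count the distinguishable equivalence classes: 4 classes — one per longest suffix of the input that is a prefix of '010' (lengths 0 through 2), plus an absorbing 'already seen 010' class.
4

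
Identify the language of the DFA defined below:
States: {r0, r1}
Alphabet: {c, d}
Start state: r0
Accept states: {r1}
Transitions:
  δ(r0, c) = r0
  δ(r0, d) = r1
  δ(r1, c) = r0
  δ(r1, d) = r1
Testing a few strings:
  'dc' → reject
  'ddd' → accept
  'ccd' → accept
  'dd' → accept
State roles: r0=last symbol not d; r1=last symbol is d
All strings over {c,d} ending with d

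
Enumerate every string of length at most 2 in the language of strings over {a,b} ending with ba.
ba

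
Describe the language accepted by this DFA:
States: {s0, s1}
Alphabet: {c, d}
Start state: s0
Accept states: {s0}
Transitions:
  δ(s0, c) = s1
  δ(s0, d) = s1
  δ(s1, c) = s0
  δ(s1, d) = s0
Testing a few strings:
  'd' → reject
  'ddc' → reject
  'cd' → accept
  'dcd' → reject
State roles: s0=even length so far; s1=odd length so far
All strings over {c,d} of even length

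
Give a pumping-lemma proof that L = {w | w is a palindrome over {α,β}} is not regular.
Assume L is regular with pumping length p. Idea: pumping the leading α-block breaks the symmetry.
Choose s = α^p β α^p (a palindrome of length 2p+1 ≥ p). By the pumping lemma, s = xyz with |xy| ≤ p, |y| > 0, so y = α^k with k > 0 (xy lies entirely in the first α^p). Then xy²z = α^(p+k) β α^p, which is not a palindrome since p+k ≠ p.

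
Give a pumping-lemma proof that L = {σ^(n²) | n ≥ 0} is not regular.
Assume L is regular with pumping length p. Idea: pumping adds a fixed amount, but gaps between consecutive squares grow.
Choose s = σ^(p²) (length p² ≥ p). By the pumping lemma, s = xyz with |xy| ≤ p, |y| > 0, so |y| = k with 1 ≤ k ≤ p. Then |xy²z| = p²+k. Since p² < p²+k ≤ p²+p < (p+1)², the length p²+k lies strictly between consecutive squares, so it is not a perfect square and xy²z ∉ L.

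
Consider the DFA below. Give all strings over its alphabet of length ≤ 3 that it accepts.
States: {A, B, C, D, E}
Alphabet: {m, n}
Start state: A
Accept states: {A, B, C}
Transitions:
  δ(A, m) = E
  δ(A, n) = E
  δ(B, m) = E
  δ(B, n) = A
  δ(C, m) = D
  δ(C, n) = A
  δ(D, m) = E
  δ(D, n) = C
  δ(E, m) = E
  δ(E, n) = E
ε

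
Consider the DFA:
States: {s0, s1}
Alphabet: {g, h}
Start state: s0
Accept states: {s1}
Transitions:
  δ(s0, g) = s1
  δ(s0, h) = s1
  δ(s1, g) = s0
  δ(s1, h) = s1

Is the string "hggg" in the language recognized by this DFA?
Processing string "hggg":
  s0 --h--> s1
  s1 --g--> s0
  s0 --g--> s1
  s1 --g--> s0
Final state: s0
Accept states: {s1}
No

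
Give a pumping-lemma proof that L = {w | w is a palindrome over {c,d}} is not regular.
Assume L is regular with pumping length p. Idea: pumping the leading c-block breaks the symmetry.
Choose s = c^p d c^p (a palindrome of length 2p+1 ≥ p). By the pumping lemma, s = xyz with |xy| ≤ p, |y| > 0, so y = c^k with k > 0 (xy lies entirely in the first c^p). Then xy²z = c^(p+k) d c^p, which is not a palindrome since p+k ≠ p.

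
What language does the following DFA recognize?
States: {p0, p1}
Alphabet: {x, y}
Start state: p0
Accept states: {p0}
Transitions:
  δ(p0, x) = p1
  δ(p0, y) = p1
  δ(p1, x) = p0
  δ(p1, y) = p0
Testing a few strings:
  'yy' → accept
  'xyx' → reject
  'yyx' → reject
  'xx' → accept
State roles: p0=even length so far; p1=odd length so far
All strings over {x,y} of even length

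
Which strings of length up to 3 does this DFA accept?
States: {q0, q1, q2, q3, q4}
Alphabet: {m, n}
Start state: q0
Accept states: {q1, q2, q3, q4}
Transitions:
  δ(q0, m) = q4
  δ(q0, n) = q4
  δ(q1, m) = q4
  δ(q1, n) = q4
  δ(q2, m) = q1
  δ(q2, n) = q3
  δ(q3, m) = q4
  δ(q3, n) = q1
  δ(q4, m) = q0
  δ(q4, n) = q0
m, n, mmm, mmn, mnm, mnn, nmm, nmn, nnm, nnn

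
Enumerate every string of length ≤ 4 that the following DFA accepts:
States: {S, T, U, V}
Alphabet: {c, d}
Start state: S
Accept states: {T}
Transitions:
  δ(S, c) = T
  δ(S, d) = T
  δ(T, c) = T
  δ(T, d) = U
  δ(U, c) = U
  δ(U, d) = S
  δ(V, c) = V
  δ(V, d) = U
c, d, cc, dc, ccc, dcc, cccc, cddc, cddd, dccc, dddc, dddd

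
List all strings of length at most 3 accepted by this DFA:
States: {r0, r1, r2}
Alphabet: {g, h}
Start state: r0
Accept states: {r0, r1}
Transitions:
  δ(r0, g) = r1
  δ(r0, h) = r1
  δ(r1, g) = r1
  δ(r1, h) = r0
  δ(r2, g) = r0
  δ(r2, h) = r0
ε, g, h, gg, gh, hg, hh, ggg, ggh, ghg, ghh, hgg, hgh, hhg, hhh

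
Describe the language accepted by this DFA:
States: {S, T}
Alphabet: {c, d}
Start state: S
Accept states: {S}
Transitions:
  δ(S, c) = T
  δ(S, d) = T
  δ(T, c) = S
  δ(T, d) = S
Testing a few strings:
  'd' → reject
  'cc' → accept
  'dc' → accept
  'c' → reject
State roles: S=even length so far; T=odd length so far
All strings over {c,d} of even length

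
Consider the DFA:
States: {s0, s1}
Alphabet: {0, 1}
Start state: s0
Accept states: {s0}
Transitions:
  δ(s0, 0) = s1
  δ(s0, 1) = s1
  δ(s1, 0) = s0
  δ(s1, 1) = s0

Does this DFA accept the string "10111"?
Processing string "10111":
  s0 --1--> s1
  s1 --0--> s0
  s0 --1--> s1
  s1 --1--> s0
  s0 --1--> s1
Final state: s1
Accept states: {s0}
No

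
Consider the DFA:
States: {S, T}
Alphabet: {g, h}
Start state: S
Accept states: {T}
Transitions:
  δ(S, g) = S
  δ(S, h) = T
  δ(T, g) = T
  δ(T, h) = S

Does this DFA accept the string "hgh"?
Processing string "hgh":
  S --h--> T
  T --g--> T
  T --h--> S
Final state: S
Accept states: {T}
No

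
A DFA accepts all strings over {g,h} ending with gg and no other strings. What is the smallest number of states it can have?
By Myhill–Nerode, count the distinguishable equivalence classes: three classes — 0, 1, or ≥2 trailing g's.
3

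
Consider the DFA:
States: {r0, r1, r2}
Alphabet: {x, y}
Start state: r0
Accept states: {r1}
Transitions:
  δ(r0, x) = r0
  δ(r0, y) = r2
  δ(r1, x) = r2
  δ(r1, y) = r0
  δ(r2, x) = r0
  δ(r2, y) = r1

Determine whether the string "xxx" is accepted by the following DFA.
Processing string "xxx":
  r0 --x--> r0
  r0 --x--> r0
  r0 --x--> r0
Final state: r0
Accept states: {r1}
No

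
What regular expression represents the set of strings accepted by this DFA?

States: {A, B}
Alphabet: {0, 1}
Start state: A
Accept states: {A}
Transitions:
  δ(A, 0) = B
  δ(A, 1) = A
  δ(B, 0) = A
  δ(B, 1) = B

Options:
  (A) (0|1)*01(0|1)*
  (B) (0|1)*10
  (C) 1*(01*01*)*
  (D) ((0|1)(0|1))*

Check each option against the DFA on short strings; one disagreement eliminates an option:
  (A) (0|1)*01(0|1)*: on ε the DFA stays in A and accepts (A ∈ Accept), but the regex does not match it → eliminate
  (B) (0|1)*10: on ε the DFA stays in A and accepts (A ∈ Accept), but the regex does not match it → eliminate
  (C) 1*(01*01*)*: agrees with the DFA on every string of length ≤ 6
  (D) ((0|1)(0|1))*: on '1' the DFA goes A → A and accepts (A ∈ Accept), but the regex does not match it → eliminate
Only (C) is consistent with the DFA.
(C) 1*(01*01*)*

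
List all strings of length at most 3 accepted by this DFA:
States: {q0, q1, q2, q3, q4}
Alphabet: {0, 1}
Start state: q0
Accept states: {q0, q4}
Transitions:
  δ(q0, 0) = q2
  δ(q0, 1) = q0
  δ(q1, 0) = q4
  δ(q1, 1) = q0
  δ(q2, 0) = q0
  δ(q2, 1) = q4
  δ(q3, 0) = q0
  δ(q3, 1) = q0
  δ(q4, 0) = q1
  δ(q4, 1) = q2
ε, 1, 00, 01, 11, 001, 100, 101, 111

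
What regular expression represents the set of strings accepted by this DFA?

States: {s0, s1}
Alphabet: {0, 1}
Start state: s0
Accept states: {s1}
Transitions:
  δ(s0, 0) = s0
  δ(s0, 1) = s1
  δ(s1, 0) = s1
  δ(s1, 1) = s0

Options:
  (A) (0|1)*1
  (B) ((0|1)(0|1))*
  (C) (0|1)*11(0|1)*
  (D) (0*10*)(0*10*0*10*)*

Check each option against the DFA on short strings; one disagreement eliminates an option:
  (A) (0|1)*1: on '10' the DFA goes s0 → s1 → s1 and accepts (s1 ∈ Accept), but the regex does not match it → eliminate
  (B) ((0|1)(0|1))*: on ε the DFA stays in s0 and rejects (s0 ∉ Accept), but the regex matches it → eliminate
  (C) (0|1)*11(0|1)*: on '1' the DFA goes s0 → s1 and accepts (s1 ∈ Accept), but the regex does not match it → eliminate
  (D) (0*10*)(0*10*0*10*)*: agrees with the DFA on every string of length ≤ 6
Only (D) is consistent with the DFA.
(D) (0*10*)(0*10*0*10*)*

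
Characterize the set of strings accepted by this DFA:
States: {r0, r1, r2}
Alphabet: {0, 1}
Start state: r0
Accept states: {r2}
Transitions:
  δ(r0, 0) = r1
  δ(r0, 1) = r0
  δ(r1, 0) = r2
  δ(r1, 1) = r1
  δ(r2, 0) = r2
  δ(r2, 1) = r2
Testing a few strings:
  '0' → reject
  '1111' → reject
  '1101' → reject
  '101' → reject
State roles: r0=zero 0's seen; r1=one 0 seen; r2=≥ two 0's seen
All binary strings containing at least two 0's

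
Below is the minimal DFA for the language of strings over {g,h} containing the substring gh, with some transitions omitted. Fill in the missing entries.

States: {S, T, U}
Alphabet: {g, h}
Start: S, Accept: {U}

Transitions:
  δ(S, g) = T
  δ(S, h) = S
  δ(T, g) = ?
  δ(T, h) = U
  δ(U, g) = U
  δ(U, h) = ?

From the language and accept set, identify what each state tracks — S: no g seen yet; T: seen a g, waiting for h; U: substring gh seen.
Each missing δ(q, a) is the state matching the new tracked value after reading a.
δ(T, g) = T; δ(U, h) = U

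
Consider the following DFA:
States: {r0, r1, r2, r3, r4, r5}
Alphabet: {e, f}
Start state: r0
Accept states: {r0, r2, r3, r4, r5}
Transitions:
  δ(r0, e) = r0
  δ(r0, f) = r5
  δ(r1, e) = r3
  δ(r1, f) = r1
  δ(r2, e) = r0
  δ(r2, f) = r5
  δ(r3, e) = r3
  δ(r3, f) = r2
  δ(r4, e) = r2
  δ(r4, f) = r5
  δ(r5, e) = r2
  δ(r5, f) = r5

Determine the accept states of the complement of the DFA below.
Complement accept states = All states \ Original accept states
= {r0, r1, r2, r3, r4, r5} \ {r0, r2, r3, r4, r5}
{r1}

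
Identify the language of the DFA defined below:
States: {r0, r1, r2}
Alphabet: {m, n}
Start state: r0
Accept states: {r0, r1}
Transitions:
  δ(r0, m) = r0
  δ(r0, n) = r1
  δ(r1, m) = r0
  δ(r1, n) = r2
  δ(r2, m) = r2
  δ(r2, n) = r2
Testing a few strings:
  'n' → accept
  'mn' → accept
  'nmm' → accept
  'mnm' → accept
State roles: r0=last symbol not n (ok); r1=last symbol n (ok); r2=saw nn (dead)
All strings over {m,n} with no two consecutive n's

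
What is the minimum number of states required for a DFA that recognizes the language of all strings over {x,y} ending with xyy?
By Myhill–Nerode, count the distinguishable equivalence classes: 4 classes — one per longest suffix of the input that is a prefix of 'xyy' (lengths 0 through 3); only the length-3 class is accepting.
4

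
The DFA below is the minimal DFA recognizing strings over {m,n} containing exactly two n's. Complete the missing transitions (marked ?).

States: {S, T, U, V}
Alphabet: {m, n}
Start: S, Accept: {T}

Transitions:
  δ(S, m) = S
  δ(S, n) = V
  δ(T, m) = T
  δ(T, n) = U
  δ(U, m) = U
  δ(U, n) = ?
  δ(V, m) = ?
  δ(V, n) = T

From the language and accept set, identify what each state tracks — S: zero n's; T: two n's; U: ≥ three n's (dead); V: one n.
Each missing δ(q, a) is the state matching the new tracked value after reading a.
δ(U, n) = U; δ(V, m) = V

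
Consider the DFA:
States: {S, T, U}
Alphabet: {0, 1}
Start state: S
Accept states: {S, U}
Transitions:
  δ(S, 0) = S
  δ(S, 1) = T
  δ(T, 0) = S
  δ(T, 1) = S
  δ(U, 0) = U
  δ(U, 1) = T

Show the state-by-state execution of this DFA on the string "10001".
read '1': S → T
  read '0': T → S
  read '0': S → S
  read '0': S → S
  read '1': S → T
S -> T -> S -> S -> S -> T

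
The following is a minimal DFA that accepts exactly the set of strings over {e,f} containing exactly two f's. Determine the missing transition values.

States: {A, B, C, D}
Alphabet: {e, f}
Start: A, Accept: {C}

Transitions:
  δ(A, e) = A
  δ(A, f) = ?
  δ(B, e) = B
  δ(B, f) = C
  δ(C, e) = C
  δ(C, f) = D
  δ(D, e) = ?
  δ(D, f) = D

From the language and accept set, identify what each state tracks — A: zero f's; B: one f; C: two f's; D: ≥ three f's (dead).
Each missing δ(q, a) is the state matching the new tracked value after reading a.
δ(A, f) = B; δ(D, e) = D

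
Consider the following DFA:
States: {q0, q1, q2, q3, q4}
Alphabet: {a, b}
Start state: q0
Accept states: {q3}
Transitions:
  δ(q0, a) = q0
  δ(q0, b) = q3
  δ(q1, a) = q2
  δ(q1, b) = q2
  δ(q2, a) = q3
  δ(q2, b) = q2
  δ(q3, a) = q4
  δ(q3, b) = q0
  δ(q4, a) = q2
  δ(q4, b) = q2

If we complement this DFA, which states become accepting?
Complement accept states = All states \ Original accept states
= {q0, q1, q2, q3, q4} \ {q3}
{q0, q1, q2, q4}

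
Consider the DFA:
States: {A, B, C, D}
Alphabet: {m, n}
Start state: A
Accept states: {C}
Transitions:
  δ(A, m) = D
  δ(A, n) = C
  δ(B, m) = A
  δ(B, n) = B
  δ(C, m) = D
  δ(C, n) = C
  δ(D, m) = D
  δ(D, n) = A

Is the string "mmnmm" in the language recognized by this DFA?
Processing string "mmnmm":
  A --m--> D
  D --m--> D
  D --n--> A
  A --m--> D
  D --m--> D
Final state: D
Accept states: {C}
No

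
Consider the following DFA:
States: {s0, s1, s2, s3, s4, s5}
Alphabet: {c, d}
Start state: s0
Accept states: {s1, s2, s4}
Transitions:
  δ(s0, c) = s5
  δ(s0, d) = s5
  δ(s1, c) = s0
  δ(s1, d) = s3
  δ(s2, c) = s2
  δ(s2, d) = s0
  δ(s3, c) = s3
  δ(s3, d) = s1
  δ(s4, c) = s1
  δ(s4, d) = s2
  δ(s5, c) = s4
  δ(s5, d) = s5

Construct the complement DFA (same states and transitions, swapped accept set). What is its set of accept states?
Complement accept states = All states \ Original accept states
= {s0, s1, s2, s3, s4, s5} \ {s1, s2, s4}
{s0, s3, s5}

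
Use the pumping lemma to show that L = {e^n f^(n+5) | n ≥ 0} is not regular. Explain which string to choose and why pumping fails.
Assume L is regular with pumping length p. Idea: pumping the e-block breaks the fixed offset of 5.
Choose s = e^p f^(p+5) ∈ L. By the pumping lemma, s = xyz with |xy| ≤ p, |y| > 0, so y = e^k with k ≥ 1. Then xy²z = e^(p+k) f^(p+5). For this to be in L we would need p+5 = (p+k)+5, i.e. k = 0, contradicting k ≥ 1. So xy²z ∉ L.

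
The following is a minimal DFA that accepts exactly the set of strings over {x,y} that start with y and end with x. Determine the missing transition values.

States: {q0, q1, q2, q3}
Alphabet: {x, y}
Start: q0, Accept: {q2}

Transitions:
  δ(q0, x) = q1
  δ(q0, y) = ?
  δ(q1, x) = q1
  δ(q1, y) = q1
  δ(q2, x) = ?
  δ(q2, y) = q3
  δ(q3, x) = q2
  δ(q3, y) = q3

From the language and accept set, identify what each state tracks — q0: no input read; q1: started with x (dead); q2: started with y, last symbol x; q3: started with y, last symbol y.
Each missing δ(q, a) is the state matching the new tracked value after reading a.
δ(q0, y) = q3; δ(q2, x) = q2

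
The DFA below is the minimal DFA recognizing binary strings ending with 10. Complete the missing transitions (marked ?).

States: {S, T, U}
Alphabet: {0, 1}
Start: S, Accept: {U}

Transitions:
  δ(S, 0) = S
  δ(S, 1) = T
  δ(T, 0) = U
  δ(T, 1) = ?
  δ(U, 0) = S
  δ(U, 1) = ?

From the language and accept set, identify what each state tracks — S: no suffix match; T: one trailing 1; U: suffix is 10.
Each missing δ(q, a) is the state matching the new tracked value after reading a.
δ(T, 1) = T; δ(U, 1) = T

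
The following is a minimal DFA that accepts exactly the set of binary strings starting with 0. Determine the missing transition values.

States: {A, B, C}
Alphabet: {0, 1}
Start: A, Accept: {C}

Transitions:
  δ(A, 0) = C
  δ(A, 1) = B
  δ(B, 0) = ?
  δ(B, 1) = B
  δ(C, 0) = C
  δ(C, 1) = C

From the language and accept set, identify what each state tracks — A: no input read; B: started with 1 (dead); C: started with 0.
Each missing δ(q, a) is the state matching the new tracked value after reading a.
δ(B, 0) = B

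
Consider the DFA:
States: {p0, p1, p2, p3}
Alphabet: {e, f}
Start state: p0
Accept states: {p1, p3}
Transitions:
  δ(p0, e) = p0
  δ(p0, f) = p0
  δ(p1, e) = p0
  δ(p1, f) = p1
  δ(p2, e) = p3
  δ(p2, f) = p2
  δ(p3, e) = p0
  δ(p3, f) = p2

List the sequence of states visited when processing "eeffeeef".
read 'e': p0 → p0
  read 'e': p0 → p0
  read 'f': p0 → p0
  read 'f': p0 → p0
  read 'e': p0 → p0
  read 'e': p0 → p0
  read 'e': p0 → p0
  read 'f': p0 → p0
p0 -> p0 -> p0 -> p0 -> p0 -> p0 -> p0 -> p0 -> p0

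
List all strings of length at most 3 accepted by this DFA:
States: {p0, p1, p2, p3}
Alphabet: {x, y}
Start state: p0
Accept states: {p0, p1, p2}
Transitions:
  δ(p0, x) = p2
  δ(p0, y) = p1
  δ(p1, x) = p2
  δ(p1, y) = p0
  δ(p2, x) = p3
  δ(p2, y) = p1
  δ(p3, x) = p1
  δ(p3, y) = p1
ε, x, y, xy, yx, yy, xxx, xxy, xyx, xyy, yxy, yyx, yyy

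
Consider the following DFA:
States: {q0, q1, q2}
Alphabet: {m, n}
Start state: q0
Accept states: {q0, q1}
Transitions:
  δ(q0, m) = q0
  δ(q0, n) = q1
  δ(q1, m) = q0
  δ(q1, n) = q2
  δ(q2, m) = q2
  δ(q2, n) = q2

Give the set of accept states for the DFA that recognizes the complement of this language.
Complement accept states = All states \ Original accept states
= {q0, q1, q2} \ {q0, q1}
{q2}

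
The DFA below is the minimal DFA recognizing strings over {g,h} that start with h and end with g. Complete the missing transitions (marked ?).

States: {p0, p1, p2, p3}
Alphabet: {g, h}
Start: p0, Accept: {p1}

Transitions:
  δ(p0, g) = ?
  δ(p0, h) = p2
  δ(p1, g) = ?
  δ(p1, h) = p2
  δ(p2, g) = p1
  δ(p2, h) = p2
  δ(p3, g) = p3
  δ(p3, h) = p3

From the language and accept set, identify what each state tracks — p0: no input read; p1: started with h, last symbol g; p2: started with h, last symbol h; p3: started with g (dead).
Each missing δ(q, a) is the state matching the new tracked value after reading a.
δ(p0, g) = p3; δ(p1, g) = p1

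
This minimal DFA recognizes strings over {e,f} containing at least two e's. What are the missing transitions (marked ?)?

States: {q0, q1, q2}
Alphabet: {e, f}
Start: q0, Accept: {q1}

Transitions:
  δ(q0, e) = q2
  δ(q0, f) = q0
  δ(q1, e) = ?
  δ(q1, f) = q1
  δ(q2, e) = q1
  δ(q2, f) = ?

From the language and accept set, identify what each state tracks — q0: zero e's seen; q1: ≥ two e's seen; q2: one e seen.
Each missing δ(q, a) is the state matching the new tracked value after reading a.
δ(q1, e) = q1; δ(q2, f) = q2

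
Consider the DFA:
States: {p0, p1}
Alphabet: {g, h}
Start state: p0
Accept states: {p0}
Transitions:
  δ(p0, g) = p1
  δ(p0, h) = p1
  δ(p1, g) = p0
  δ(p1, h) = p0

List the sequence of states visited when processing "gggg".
read 'g': p0 → p1
  read 'g': p1 → p0
  read 'g': p0 → p1
  read 'g': p1 → p0
p0 -> p1 -> p0 -> p1 -> p0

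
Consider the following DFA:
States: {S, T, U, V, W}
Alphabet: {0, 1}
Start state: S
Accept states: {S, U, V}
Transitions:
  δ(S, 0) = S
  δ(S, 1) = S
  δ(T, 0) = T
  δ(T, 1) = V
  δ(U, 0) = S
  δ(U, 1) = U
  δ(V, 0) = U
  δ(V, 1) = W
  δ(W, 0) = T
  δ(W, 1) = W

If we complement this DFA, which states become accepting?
Complement accept states = All states \ Original accept states
= {S, T, U, V, W} \ {S, U, V}
{T, W}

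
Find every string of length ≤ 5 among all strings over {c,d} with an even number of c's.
ε, d, cc, dd, ccd, cdc, dcc, ddd, cccc, ccdd, cdcd, cddc, dccd, dcdc, ddcc, dddd, ccccd, cccdc, ccdcc, ccddd, cdccc, cdcdd, cddcd, cdddc, dcccc, dccdd, dcdcd, dcddc, ddccd, ddcdc, dddcc, ddddd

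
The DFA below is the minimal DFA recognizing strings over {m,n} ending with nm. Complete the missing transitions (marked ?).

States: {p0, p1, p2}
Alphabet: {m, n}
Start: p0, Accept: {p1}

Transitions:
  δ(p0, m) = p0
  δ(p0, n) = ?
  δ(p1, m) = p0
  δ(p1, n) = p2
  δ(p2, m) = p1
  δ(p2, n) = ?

From the language and accept set, identify what each state tracks — p0: no suffix match; p1: suffix is nm; p2: one trailing n.
Each missing δ(q, a) is the state matching the new tracked value after reading a.
δ(p0, n) = p2; δ(p2, n) = p2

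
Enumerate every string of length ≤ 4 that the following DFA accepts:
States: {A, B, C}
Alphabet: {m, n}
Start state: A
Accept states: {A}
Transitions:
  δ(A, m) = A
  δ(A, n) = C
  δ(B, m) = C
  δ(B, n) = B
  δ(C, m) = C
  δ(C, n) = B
ε, m, mm, mmm, mmmm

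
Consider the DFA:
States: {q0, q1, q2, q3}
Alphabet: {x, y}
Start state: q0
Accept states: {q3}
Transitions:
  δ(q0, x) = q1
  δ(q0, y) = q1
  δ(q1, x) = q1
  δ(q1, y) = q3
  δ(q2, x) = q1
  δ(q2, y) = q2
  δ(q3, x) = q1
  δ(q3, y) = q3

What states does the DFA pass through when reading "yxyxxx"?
read 'y': q0 → q1
  read 'x': q1 → q1
  read 'y': q1 → q3
  read 'x': q3 → q1
  read 'x': q1 → q1
  read 'x': q1 → q1
q0 -> q1 -> q1 -> q3 -> q1 -> q1 -> q1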